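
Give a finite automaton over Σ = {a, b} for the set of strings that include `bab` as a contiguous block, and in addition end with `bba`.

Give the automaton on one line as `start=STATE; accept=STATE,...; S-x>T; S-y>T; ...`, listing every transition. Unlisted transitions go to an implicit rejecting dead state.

start=s0; accept=s8; s0-a>s0; s0-b>s1; s1-a>s2; s1-b>s3; s2-a>s0; s2-b>s4; s3-a>s5; s3-b>s3; s4-a>s6; s4-b>s7; s5-a>s0; s5-b>s4; s6-a>s6; s6-b>s4; s7-a>s8; s7-b>s7; s8-a>s6; s8-b>s4

Build one automaton per condition and run them in lockstep. The first has 4 states tracking whether and how much of `bab` has been seen; the second has 4 states tracking how much of the suffix `bba` has currently been matched. A product state is a pair (one from each), accepting exactly when both do.
9 states suffice.
        a   b  
>  s0   s0  s1 
   s1   s2  s3 
   s2   s0  s4 
   s3   s5  s3 
   s4   s6  s7 
   s5   s0  s4 
   s6   s6  s4 
   s7   s8  s7 
 * s8   s6  s4 
(> = start, * = accepting)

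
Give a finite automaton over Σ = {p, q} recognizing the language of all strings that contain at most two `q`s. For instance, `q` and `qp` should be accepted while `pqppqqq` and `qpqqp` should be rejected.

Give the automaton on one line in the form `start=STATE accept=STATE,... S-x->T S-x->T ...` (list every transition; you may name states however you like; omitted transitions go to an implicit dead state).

start=s0 accept=s0,s1,s2 s0-p->s0 s0-q->s1 s1-p->s1 s1-q->s2 s2-p->s2 s2-q->s3 s3-p->s3 s3-q->s3

Only the number of `q`s matters, and only up to 3. Make a chain s0 → s1 → s2 → s3 advanced by each `q` (with s3 absorbing); every other symbol self-loops. The accepting set is {s0, s1, s2}.
4 states suffice.
        p   q  
>* s0   s0  s1 
 * s1   s1  s2 
 * s2   s2  s3 
   s3   s3  s3 
(> = start, * = accepting)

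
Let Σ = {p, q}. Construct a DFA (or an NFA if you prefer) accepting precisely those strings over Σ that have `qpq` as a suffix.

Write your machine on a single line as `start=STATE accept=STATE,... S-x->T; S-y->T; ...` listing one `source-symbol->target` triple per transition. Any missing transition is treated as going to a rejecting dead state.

start=S0; accept=S3; S0-p->S0; S0-q->S1; S1-p->S2; S1-q->S1; S2-p->S0; S2-q->S3; S3-p->S2; S3-q->S1

Let each state record the length of the longest suffix of the input read so far that is also a prefix of `qpq`. S1 means the last symbol is `q`; S2 means the last 2 symbols are `qp`; S3 means the last 3 symbols are `qpq`. Accept only at S3, where the string currently ends in `qpq`.
With 4 states:
        p   q  
>  S0   S0  S1 
   S1   S2  S1 
   S2   S0  S3 
 * S3   S2  S1 
(> = start, * = accepting)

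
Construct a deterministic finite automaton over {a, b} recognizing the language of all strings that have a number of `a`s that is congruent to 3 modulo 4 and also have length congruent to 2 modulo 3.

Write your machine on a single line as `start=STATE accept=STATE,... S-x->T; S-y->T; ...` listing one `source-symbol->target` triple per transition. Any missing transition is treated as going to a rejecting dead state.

start=q0; accept=q11; q0-a->q1; q0-b->q2; q1-a->q3; q1-b->q4; q2-a->q4; q2-b->q5; q3-a->q6; q3-b->q7; q4-a->q7; q4-b->q8; q5-a->q8; q5-b->q0; q6-a->q2; q6-b->q9; q7-a->q9; q7-b->q10; q8-a->q10; q8-b->q1; q9-a->q5; q9-b->q11; q10-a->q11; q10-b->q3; q11-a->q0; q11-b->q6

Run two small machines in parallel and take their product. The first has 4 states tracking the count of `a`s modulo 4; the second has 3 states tracking the input length modulo 3. A product state is a pair (one from each), accepting exactly when both do.
A 12-state machine:
          a    b  
>  q0     q1   q2 
   q1     q3   q4 
   q2     q4   q5 
   q3     q6   q7 
   q4     q7   q8 
   q5     q8   q0 
   q6     q2   q9 
   q7     q9  q10 
   q8    q10   q1 
   q9     q5  q11 
   q10   q11   q3 
 * q11    q0   q6 
(> = start, * = accepting)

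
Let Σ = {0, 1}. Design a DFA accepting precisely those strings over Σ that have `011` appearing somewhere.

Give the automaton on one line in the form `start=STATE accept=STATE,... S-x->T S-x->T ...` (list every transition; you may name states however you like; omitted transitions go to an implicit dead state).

start=s0 accept=s3 s0-0->s1 s0-1->s0 s1-0->s1 s1-1->s2 s2-0->s1 s2-1->s3 s3-0->s3 s3-1->s3

States s0..s2 record the length of the longest prefix of `011` that matches the current input suffix. Reaching s3 means `011` has been seen, and we stay there forever. Accept from s3.
4 states suffice.
        0   1  
>  s0   s1  s0 
   s1   s1  s2 
   s2   s1  s3 
 * s3   s3  s3 
(> = start, * = accepting)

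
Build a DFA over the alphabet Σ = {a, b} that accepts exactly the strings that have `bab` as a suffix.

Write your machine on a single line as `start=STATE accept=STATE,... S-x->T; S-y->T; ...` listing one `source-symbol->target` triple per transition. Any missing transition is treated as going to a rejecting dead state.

start=q0; accept=q3; q0-a->q0; q0-b->q1; q1-a->q2; q1-b->q1; q2-a->q0; q2-b->q3; q3-a->q2; q3-b->q1

Let each state record the length of the longest suffix of the input read so far that is also a prefix of `bab`. q1 means the last symbol is `b`; q2 means the last 2 symbols are `ba`; q3 means the last 3 symbols are `bab`. Accept only at q3, where the string currently ends in `bab`.
A 4-state machine:
        a   b  
>  q0   q0  q1 
   q1   q2  q1 
   q2   q0  q3 
 * q3   q2  q1 
(> = start, * = accepting)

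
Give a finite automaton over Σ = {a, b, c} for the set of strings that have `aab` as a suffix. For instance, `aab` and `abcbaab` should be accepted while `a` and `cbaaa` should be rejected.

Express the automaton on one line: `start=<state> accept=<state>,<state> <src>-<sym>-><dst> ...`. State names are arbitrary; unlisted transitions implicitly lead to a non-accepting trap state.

start=q0 accept=q3 q0-a->q1 q0-b->q0 q0-c->q0 q1-a->q2 q1-b->q0 q1-c->q0 q2-a->q2 q2-b->q3 q2-c->q0 q3-a->q1 q3-b->q0 q3-c->q0

Let each state record the length of the longest suffix of the input read so far that is also a prefix of `aab`. q1 means the last symbol is `a`; q2 means the last 2 symbols are `aa`; q3 means the last 3 symbols are `aab`. Accept only at q3, where the string currently ends in `aab`.
A 4-state machine:
        a   b   c  
>  q0   q1  q0  q0 
   q1   q2  q0  q0 
   q2   q2  q3  q0 
 * q3   q1  q0  q0 
(> = start, * = accepting)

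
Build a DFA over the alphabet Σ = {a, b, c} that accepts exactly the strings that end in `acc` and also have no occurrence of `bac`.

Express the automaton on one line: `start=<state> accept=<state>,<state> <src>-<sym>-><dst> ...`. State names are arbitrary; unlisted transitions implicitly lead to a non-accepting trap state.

start=S0 accept=S5 S0-a->S1 S0-b->S2 S0-c->S0 S1-a->S1 S1-b->S2 S1-c->S3 S2-a->S4 S2-b->S2 S2-c->S0 S3-a->S1 S3-b->S2 S3-c->S5 S4-a->S1 S4-b->S2 S4-c->S6 S5-a->S1 S5-b->S2 S5-c->S0 S6-a->S6 S6-b->S6 S6-c->S6

Handle the two conditions separately and then intersect. One (4 states) tracks how much of the suffix `acc` has currently been matched; the other (4 states) tracks partial matches of the forbidden pattern `bac`. Each combined state is a pair, one component from each; accept when both components accept. Equivalent product states are then merged.
A 7-state machine:
        a   b   c  
>  S0   S1  S2  S0 
   S1   S1  S2  S3 
   S2   S4  S2  S0 
   S3   S1  S2  S5 
   S4   S1  S2  S6 
 * S5   S1  S2  S0 
   S6   S6  S6  S6 
(> = start, * = accepting)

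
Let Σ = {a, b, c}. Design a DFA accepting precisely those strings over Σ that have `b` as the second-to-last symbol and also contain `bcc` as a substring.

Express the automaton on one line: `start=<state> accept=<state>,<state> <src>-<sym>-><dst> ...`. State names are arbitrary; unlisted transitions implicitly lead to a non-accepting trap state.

Build one automaton per condition and run them in lockstep. The first has 13 states tracking the last 2 symbols read; the second has 4 states tracking whether and how much of `bcc` has been seen. A product state is a pair (one from each), accepting exactly when both do. Equivalent product states are then merged.
A 7-state machine:
        a   b   c  
>  s0   s0  s1  s0 
   s1   s0  s1  s2 
   s2   s0  s1  s3 
   s3   s3  s4  s3 
   s4   s5  s6  s5 
 * s5   s3  s4  s3 
 * s6   s5  s6  s5 
(> = start, * = accepting)

start=s0 accept=s5,s6 s0-a->s0 s0-b->s1 s0-c->s0 s1-a->s0 s1-b->s1 s1-c->s2 s2-a->s0 s2-b->s1 s2-c->s3 s3-a->s3 s3-b->s4 s3-c->s3 s4-a->s5 s4-b->s6 s4-c->s5 s5-a->s3 s5-b->s4 s5-c->s3 s6-a->s5 s6-b->s6 s6-c->s5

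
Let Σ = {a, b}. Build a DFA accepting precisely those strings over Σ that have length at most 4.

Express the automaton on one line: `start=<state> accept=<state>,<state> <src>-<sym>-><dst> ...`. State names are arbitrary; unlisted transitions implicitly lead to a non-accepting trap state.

start=q0 accept=q0,q1,q2,q3,q4 q0-a->q1 q0-b->q1 q1-a->q2 q1-b->q2 q2-a->q3 q2-b->q3 q3-a->q4 q3-b->q4 q4-a->q5 q4-b->q5 q5-a->q5 q5-b->q5

Count input length up to 5: every symbol moves from q0 toward q5, which means 'more than 4' and absorbs. Accept from {q0, q1, q2, q3, q4}.
A 6-state machine:
        a   b  
>* q0   q1  q1 
 * q1   q2  q2 
 * q2   q3  q3 
 * q3   q4  q4 
 * q4   q5  q5 
   q5   q5  q5 
(> = start, * = accepting)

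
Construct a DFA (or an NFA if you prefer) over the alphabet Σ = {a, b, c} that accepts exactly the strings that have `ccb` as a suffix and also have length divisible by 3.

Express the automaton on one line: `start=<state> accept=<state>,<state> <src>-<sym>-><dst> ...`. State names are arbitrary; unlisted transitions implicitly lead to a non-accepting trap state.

Build one automaton per condition and run them in lockstep. One (4 states) tracks how much of the suffix `ccb` has currently been matched; the other (3 states) tracks the input length modulo 3. Each combined state is a pair, one component from each; accept when both components accept.
12 states suffice.
          a    b    c  
>  q0     q1   q1   q2 
   q1     q3   q3   q4 
   q2     q3   q3   q5 
   q3     q0   q0   q6 
   q4     q0   q0   q7 
   q5     q0   q8   q7 
   q6     q1   q1   q9 
   q7     q1  q10   q9 
 * q8     q1   q1   q2 
   q9     q3  q11   q5 
   q10    q3   q3   q4 
   q11    q0   q0   q6 
(> = start, * = accepting)

start=q0 accept=q8 q0-a->q1 q0-b->q1 q0-c->q2 q1-a->q3 q1-b->q3 q1-c->q4 q2-a->q3 q2-b->q3 q2-c->q5 q3-a->q0 q3-b->q0 q3-c->q6 q4-a->q0 q4-b->q0 q4-c->q7 q5-a->q0 q5-b->q8 q5-c->q7 q6-a->q1 q6-b->q1 q6-c->q9 q7-a->q1 q7-b->q10 q7-c->q9 q8-a->q1 q8-b->q1 q8-c->q2 q9-a->q3 q9-b->q11 q9-c->q5 q10-a->q3 q10-b->q3 q10-c->q4 q11-a->q0 q11-b->q0 q11-c->q6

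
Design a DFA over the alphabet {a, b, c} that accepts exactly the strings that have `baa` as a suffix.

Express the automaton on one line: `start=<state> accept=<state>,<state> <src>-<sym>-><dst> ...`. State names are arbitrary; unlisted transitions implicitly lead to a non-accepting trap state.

start=q0 accept=q3 q0-a->q0 q0-b->q1 q0-c->q0 q1-a->q2 q1-b->q1 q1-c->q0 q2-a->q3 q2-b->q1 q2-c->q0 q3-a->q0 q3-b->q1 q3-c->q0

Remember how much of `baa` the current input suffix matches. State q0 means no match yet; q1 means the last symbol is `b`; q2 means the last 2 symbols are `ba`; q3 means the last 3 symbols are `baa`. Only q3 accepts. On a mismatch, fall back to the longest proper suffix that is still a prefix of `baa`.
4 states suffice.
        a   b   c  
>  q0   q0  q1  q0 
   q1   q2  q1  q0 
   q2   q3  q1  q0 
 * q3   q0  q1  q0 
(> = start, * = accepting)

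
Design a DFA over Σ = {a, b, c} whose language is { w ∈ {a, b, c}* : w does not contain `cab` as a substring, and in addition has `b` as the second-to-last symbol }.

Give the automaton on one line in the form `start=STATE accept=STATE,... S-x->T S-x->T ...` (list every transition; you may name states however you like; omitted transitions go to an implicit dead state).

start=s0 accept=s7,s8,s9 s0-a->s1 s0-b->s2 s0-c->s3 s1-a->s4 s1-b->s5 s1-c->s6 s2-a->s7 s2-b->s8 s2-c->s9 s3-a->s10 s3-b->s11 s3-c->s12 s4-a->s4 s4-b->s5 s4-c->s6 s5-a->s7 s5-b->s8 s5-c->s9 s6-a->s10 s6-b->s11 s6-c->s12 s7-a->s4 s7-b->s5 s7-c->s6 s8-a->s7 s8-b->s8 s8-c->s9 s9-a->s10 s9-b->s11 s9-c->s12 s10-a->s4 s10-b->s13 s10-c->s6 s11-a->s7 s11-b->s8 s11-c->s9 s12-a->s10 s12-b->s11 s12-c->s12 s13-a->s14 s13-b->s15 s13-c->s16 s14-a->s17 s14-b->s13 s14-c->s18 s15-a->s14 s15-b->s15 s15-c->s16 s16-a->s19 s16-b->s20 s16-c->s21 s17-a->s17 s17-b->s13 s17-c->s18 s18-a->s19 s18-b->s20 s18-c->s21 s19-a->s17 s19-b->s13 s19-c->s18 s20-a->s14 s20-b->s15 s20-c->s16 s21-a->s19 s21-b->s20 s21-c->s21

Build one automaton per condition and run them in lockstep. The first has 4 states tracking partial matches of the forbidden pattern `cab`; the second has 13 states tracking the last 2 symbols read. A product state is a pair (one from each), accepting exactly when both do.
A 22-state machine:
          a    b    c  
>  s0     s1   s2   s3 
   s1     s4   s5   s6 
   s2     s7   s8   s9 
   s3    s10  s11  s12 
   s4     s4   s5   s6 
   s5     s7   s8   s9 
   s6    s10  s11  s12 
 * s7     s4   s5   s6 
 * s8     s7   s8   s9 
 * s9    s10  s11  s12 
   s10    s4  s13   s6 
   s11    s7   s8   s9 
   s12   s10  s11  s12 
   s13   s14  s15  s16 
   s14   s17  s13  s18 
   s15   s14  s15  s16 
   s16   s19  s20  s21 
   s17   s17  s13  s18 
   s18   s19  s20  s21 
   s19   s17  s13  s18 
   s20   s14  s15  s16 
   s21   s19  s20  s21 
(> = start, * = accepting)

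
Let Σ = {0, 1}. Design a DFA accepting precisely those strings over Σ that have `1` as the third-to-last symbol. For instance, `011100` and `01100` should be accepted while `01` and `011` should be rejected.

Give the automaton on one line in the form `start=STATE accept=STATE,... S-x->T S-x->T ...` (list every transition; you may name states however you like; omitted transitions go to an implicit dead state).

start=S0 accept=S11,S12,S13,S14 S0-0->S1 S0-1->S2 S1-0->S3 S1-1->S4 S2-0->S5 S2-1->S6 S3-0->S7 S3-1->S8 S4-0->S9 S4-1->S10 S5-0->S11 S5-1->S12 S6-0->S13 S6-1->S14 S7-0->S7 S7-1->S8 S8-0->S9 S8-1->S10 S9-0->S11 S9-1->S12 S10-0->S13 S10-1->S14 S11-0->S7 S11-1->S8 S12-0->S9 S12-1->S10 S13-0->S11 S13-1->S12 S14-0->S13 S14-1->S14

A DFA must remember the last 3 symbols (since which symbol is third-to-last isn't known until the input ends). Use one state per possible window of the last ≤3 symbols; accept from those whose window starts with `1`.
With 15 states:
          0    1  
>  S0     S1   S2 
   S1     S3   S4 
   S2     S5   S6 
   S3     S7   S8 
   S4     S9  S10 
   S5    S11  S12 
   S6    S13  S14 
   S7     S7   S8 
   S8     S9  S10 
   S9    S11  S12 
   S10   S13  S14 
 * S11    S7   S8 
 * S12    S9  S10 
 * S13   S11  S12 
 * S14   S13  S14 
(> = start, * = accepting)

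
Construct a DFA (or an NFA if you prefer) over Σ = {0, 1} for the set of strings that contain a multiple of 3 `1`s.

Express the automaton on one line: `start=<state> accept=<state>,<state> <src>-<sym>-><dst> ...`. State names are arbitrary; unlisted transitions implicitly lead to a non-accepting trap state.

The only thing that matters is how many `1`s have appeared, reduced mod 3. Use one state per residue: A for 0, …, C for 2. Reading `1` moves to the next residue; anything else stays put. A is accepting.
       0  1 
>* A   A  B 
   B   B  C 
   C   C  A 
(> = start, * = accepting)

start=A accept=A A-0->A A-1->B B-0->B B-1->C C-0->C C-1->A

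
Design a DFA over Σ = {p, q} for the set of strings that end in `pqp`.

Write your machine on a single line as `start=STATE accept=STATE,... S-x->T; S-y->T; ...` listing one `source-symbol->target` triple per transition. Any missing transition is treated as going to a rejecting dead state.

start=S0; accept=S3; S0-p->S1; S0-q->S0; S1-p->S1; S1-q->S2; S2-p->S3; S2-q->S0; S3-p->S1; S3-q->S2

Remember how much of `pqp` the current input suffix matches. State S0 means no match yet; S1 means the last symbol is `p`; S2 means the last 2 symbols are `pq`; S3 means the last 3 symbols are `pqp`. Only S3 accepts. On a mismatch, fall back to the longest proper suffix that is still a prefix of `pqp`.
4 states suffice.
        p   q  
>  S0   S1  S0 
   S1   S1  S2 
   S2   S3  S0 
 * S3   S1  S2 
(> = start, * = accepting)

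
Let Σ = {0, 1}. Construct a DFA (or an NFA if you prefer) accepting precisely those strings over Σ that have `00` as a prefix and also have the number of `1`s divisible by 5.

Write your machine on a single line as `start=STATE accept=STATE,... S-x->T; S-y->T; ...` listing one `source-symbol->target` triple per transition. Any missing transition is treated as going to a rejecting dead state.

start=q0; accept=q3; q0-0->q1; q0-1->q2; q1-0->q3; q1-1->q2; q2-0->q2; q2-1->q4; q3-0->q3; q3-1->q5; q4-0->q4; q4-1->q6; q5-0->q5; q5-1->q7; q6-0->q6; q6-1->q8; q7-0->q7; q7-1->q9; q8-0->q8; q8-1->q10; q9-0->q9; q9-1->q11; q10-0->q10; q10-1->q2; q11-0->q11; q11-1->q3

Build one automaton per condition and run them in lockstep. One (4 states) tracks whether the input so far still matches the prefix `00`; the other (5 states) tracks the count of `1`s modulo 5. Each combined state is a pair, one component from each; accept when both components accept.
12 states suffice.
          0    1  
>  q0     q1   q2 
   q1     q3   q2 
   q2     q2   q4 
 * q3     q3   q5 
   q4     q4   q6 
   q5     q5   q7 
   q6     q6   q8 
   q7     q7   q9 
   q8     q8  q10 
   q9     q9  q11 
   q10   q10   q2 
   q11   q11   q3 
(> = start, * = accepting)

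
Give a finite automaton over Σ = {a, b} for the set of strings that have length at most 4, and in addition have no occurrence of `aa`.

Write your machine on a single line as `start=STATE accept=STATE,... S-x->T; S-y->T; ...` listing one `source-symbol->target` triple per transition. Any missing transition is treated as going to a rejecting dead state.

start=S0; accept=S0,S1,S2,S4,S5,S6,S7,S8; S0-a->S1; S0-b->S2; S1-a->S3; S1-b->S4; S2-a->S5; S2-b->S4; S3-a->S3; S3-b->S3; S4-a->S6; S4-b->S7; S5-a->S3; S5-b->S7; S6-a->S3; S6-b->S8; S7-a->S8; S7-b->S8; S8-a->S3; S8-b->S3

Build one automaton per condition and run them in lockstep. The first has 6 states tracking the input length, saturating at 5; the second has 3 states tracking partial matches of the forbidden pattern `aa`. A product state is a pair (one from each), accepting exactly when both do. After merging equivalent states the machine shrinks.
A 9-state machine:
        a   b  
>* S0   S1  S2 
 * S1   S3  S4 
 * S2   S5  S4 
   S3   S3  S3 
 * S4   S6  S7 
 * S5   S3  S7 
 * S6   S3  S8 
 * S7   S8  S8 
 * S8   S3  S3 
(> = start, * = accepting)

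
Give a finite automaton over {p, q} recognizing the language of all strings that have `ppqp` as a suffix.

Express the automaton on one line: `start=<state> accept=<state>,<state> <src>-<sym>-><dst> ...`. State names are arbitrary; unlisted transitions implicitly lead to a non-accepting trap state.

start=A accept=E A-p->B A-q->A B-p->C B-q->A C-p->C C-q->D D-p->E D-q->A E-p->C E-q->A

Remember how much of `ppqp` the current input suffix matches. State A means no match yet; B means the last symbol is `p`; C means the last 2 symbols are `pp`; D means the last 3 symbols are `ppq`; E means the last 4 symbols are `ppqp`. Only E accepts. On a mismatch, fall back to the longest proper suffix that is still a prefix of `ppqp`.
A 5-state machine:
       p  q 
>  A   B  A 
   B   C  A 
   C   C  D 
   D   E  A 
 * E   C  A 
(> = start, * = accepting)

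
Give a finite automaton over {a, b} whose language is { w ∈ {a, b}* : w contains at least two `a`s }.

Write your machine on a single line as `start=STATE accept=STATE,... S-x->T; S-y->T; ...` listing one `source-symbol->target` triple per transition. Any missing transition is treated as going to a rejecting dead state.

start=s0; accept=s2,s3; s0-a->s1; s0-b->s0; s1-a->s2; s1-b->s1; s2-a->s3; s2-b->s2; s3-a->s3; s3-b->s3

Count `a`s, saturating at 3: states s0 through s2 mean 0 through 2 `a`s seen; s3 means more than 2. Each `a` increments (capped at s3); other symbols loop. Accept from {s2, s3}.
A 4-state machine:
        a   b  
>  s0   s1  s0 
   s1   s2  s1 
 * s2   s3  s2 
 * s3   s3  s3 
(> = start, * = accepting)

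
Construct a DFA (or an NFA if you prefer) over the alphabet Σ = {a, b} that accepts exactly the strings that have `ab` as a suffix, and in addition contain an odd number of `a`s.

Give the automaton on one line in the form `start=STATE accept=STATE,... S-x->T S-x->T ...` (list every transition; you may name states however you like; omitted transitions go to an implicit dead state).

start=q0 accept=q2 q0-a->q1 q0-b->q0 q1-a->q0 q1-b->q2 q2-a->q0 q2-b->q3 q3-a->q0 q3-b->q3

Build one automaton per condition and run them in lockstep. One (3 states) tracks how much of the suffix `ab` has currently been matched; the other (2 states) tracks the count of `a`s modulo 2. Each combined state is a pair, one component from each; accept when both components accept. After merging equivalent states the machine shrinks.
4 states suffice.
        a   b  
>  q0   q1  q0 
   q1   q0  q2 
 * q2   q0  q3 
   q3   q0  q3 
(> = start, * = accepting)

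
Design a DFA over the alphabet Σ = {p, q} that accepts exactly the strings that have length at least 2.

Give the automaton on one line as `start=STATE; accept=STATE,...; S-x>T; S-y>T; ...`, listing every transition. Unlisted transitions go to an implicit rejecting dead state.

We only need to distinguish lengths 0, 1, …, 2, and '>2'. Chain A → B → C → D on every symbol, with D looping. Accepting states: {C, D}.
4 states suffice.
       p  q 
>  A   B  B 
   B   C  C 
 * C   D  D 
 * D   D  D 
(> = start, * = accepting)

start=A; accept=C,D; A-p>B; A-q>B; B-p>C; B-q>C; C-p>D; C-q>D; D-p>D; D-q>D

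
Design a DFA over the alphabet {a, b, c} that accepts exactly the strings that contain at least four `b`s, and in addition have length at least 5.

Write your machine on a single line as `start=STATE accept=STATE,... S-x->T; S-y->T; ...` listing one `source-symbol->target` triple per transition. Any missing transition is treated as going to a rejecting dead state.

Run two small machines in parallel and take their product. The first has 6 states tracking the count of `b`s, saturating at 5; the second has 7 states tracking the input length, saturating at 6. A product state is a pair (one from each), accepting exactly when both do. Equivalent product states are then merged.
10 states suffice.
        a   b   c  
>  S0   S1  S2  S1 
   S1   S1  S3  S1 
   S2   S3  S4  S3 
   S3   S3  S5  S3 
   S4   S5  S6  S5 
   S5   S5  S7  S5 
   S6   S7  S8  S7 
   S7   S7  S9  S7 
   S8   S9  S9  S9 
 * S9   S9  S9  S9 
(> = start, * = accepting)

start=S0; accept=S9; S0-a->S1; S0-b->S2; S0-c->S1; S1-a->S1; S1-b->S3; S1-c->S1; S2-a->S3; S2-b->S4; S2-c->S3; S3-a->S3; S3-b->S5; S3-c->S3; S4-a->S5; S4-b->S6; S4-c->S5; S5-a->S5; S5-b->S7; S5-c->S5; S6-a->S7; S6-b->S8; S6-c->S7; S7-a->S7; S7-b->S9; S7-c->S7; S8-a->S9; S8-b->S9; S8-c->S9; S9-a->S9; S9-b->S9; S9-c->S9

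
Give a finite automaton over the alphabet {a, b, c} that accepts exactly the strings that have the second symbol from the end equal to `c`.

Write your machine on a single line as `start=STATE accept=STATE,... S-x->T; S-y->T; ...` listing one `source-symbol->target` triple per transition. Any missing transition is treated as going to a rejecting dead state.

Because acceptance depends on a position counted from the end, the machine has to buffer the most recent 2 symbols. Make each state the string of the last up-to-2 symbols read; on input `x` shift the window left and append `x`. Accept when the buffered window has length 2 and begins with `c`.
With 13 states:
          a    b    c  
>  S0     S1   S2   S3 
   S1     S4   S5   S6 
   S2     S7   S8   S9 
   S3    S10  S11  S12 
   S4     S4   S5   S6 
   S5     S7   S8   S9 
   S6    S10  S11  S12 
   S7     S4   S5   S6 
   S8     S7   S8   S9 
   S9    S10  S11  S12 
 * S10    S4   S5   S6 
 * S11    S7   S8   S9 
 * S12   S10  S11  S12 
(> = start, * = accepting)

start=S0; accept=S10,S11,S12; S0-a->S1; S0-b->S2; S0-c->S3; S1-a->S4; S1-b->S5; S1-c->S6; S2-a->S7; S2-b->S8; S2-c->S9; S3-a->S10; S3-b->S11; S3-c->S12; S4-a->S4; S4-b->S5; S4-c->S6; S5-a->S7; S5-b->S8; S5-c->S9; S6-a->S10; S6-b->S11; S6-c->S12; S7-a->S4; S7-b->S5; S7-c->S6; S8-a->S7; S8-b->S8; S8-c->S9; S9-a->S10; S9-b->S11; S9-c->S12; S10-a->S4; S10-b->S5; S10-c->S6; S11-a->S7; S11-b->S8; S11-c->S9; S12-a->S10; S12-b->S11; S12-c->S12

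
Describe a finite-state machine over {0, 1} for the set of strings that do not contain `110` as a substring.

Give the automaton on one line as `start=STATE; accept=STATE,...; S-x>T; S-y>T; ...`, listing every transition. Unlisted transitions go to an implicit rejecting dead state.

start=S0; accept=S0,S1,S2; S0-0>S0; S0-1>S1; S1-0>S0; S1-1>S2; S2-0>S3; S2-1>S2; S3-0>S3; S3-1>S3

Track partial matches of the forbidden pattern `110`. State S3 is a dead state reached once `110` has occurred; every other state accepts. S0 means no part of `110` is currently matched.
        0   1  
>* S0   S0  S1 
 * S1   S0  S2 
 * S2   S3  S2 
   S3   S3  S3 
(> = start, * = accepting)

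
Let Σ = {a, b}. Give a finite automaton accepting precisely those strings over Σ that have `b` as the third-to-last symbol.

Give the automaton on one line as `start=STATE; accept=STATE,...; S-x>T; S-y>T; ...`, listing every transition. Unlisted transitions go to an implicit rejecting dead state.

Because acceptance depends on a position counted from the end, the machine has to buffer the most recent 3 symbols. Make each state the string of the last up-to-3 symbols read; on input `x` shift the window left and append `x`. Accept when the buffered window has length 3 and begins with `b`.
          a    b  
>  s0     s1   s2 
   s1     s3   s4 
   s2     s5   s6 
   s3     s7   s8 
   s4     s9  s10 
   s5    s11  s12 
   s6    s13  s14 
   s7     s7   s8 
   s8     s9  s10 
   s9    s11  s12 
   s10   s13  s14 
 * s11    s7   s8 
 * s12    s9  s10 
 * s13   s11  s12 
 * s14   s13  s14 
(> = start, * = accepting)

start=s0; accept=s11,s12,s13,s14; s0-a>s1; s0-b>s2; s1-a>s3; s1-b>s4; s2-a>s5; s2-b>s6; s3-a>s7; s3-b>s8; s4-a>s9; s4-b>s10; s5-a>s11; s5-b>s12; s6-a>s13; s6-b>s14; s7-a>s7; s7-b>s8; s8-a>s9; s8-b>s10; s9-a>s11; s9-b>s12; s10-a>s13; s10-b>s14; s11-a>s7; s11-b>s8; s12-a>s9; s12-b>s10; s13-a>s11; s13-b>s12; s14-a>s13; s14-b>s14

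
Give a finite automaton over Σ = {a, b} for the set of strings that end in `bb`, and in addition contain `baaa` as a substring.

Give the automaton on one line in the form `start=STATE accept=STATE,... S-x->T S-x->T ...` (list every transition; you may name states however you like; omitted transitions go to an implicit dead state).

Run two small machines in parallel and take their product. The first has 3 states tracking how much of the suffix `bb` has currently been matched; the second has 5 states tracking whether and how much of `baaa` has been seen. A product state is a pair (one from each), accepting exactly when both do.
8 states suffice.
        a   b  
>  s0   s0  s1 
   s1   s2  s3 
   s2   s4  s1 
   s3   s2  s3 
   s4   s5  s1 
   s5   s5  s6 
   s6   s5  s7 
 * s7   s5  s7 
(> = start, * = accepting)

start=s0 accept=s7 s0-a->s0 s0-b->s1 s1-a->s2 s1-b->s3 s2-a->s4 s2-b->s1 s3-a->s2 s3-b->s3 s4-a->s5 s4-b->s1 s5-a->s5 s5-b->s6 s6-a->s5 s6-b->s7 s7-a->s5 s7-b->s7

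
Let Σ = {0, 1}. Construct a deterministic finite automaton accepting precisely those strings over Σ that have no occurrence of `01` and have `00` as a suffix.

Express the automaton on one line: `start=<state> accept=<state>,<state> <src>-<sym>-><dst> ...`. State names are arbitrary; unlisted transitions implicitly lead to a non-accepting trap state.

Build one automaton per condition and run them in lockstep. The first has 3 states tracking partial matches of the forbidden pattern `01`; the second has 3 states tracking how much of the suffix `00` has currently been matched. A product state is a pair (one from each), accepting exactly when both do.
A 6-state machine:
        0   1  
>  q0   q1  q0 
   q1   q2  q3 
 * q2   q2  q3 
   q3   q4  q3 
   q4   q5  q3 
   q5   q5  q3 
(> = start, * = accepting)

start=q0 accept=q2 q0-0->q1 q0-1->q0 q1-0->q2 q1-1->q3 q2-0->q2 q2-1->q3 q3-0->q4 q3-1->q3 q4-0->q5 q4-1->q3 q5-0->q5 q5-1->q3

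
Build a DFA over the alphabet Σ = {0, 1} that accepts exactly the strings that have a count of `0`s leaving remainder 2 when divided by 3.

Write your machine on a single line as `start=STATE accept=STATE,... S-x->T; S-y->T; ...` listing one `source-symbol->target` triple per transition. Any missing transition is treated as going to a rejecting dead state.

start=s0; accept=s2; s0-0->s1; s0-1->s0; s1-0->s2; s1-1->s1; s2-0->s0; s2-1->s2

The only thing that matters is how many `0`s have appeared, reduced mod 3. Use one state per residue: s0 for 0, …, s2 for 2. Reading `0` moves to the next residue; anything else stays put. s2 is accepting.
3 states suffice.
        0   1  
>  s0   s1  s0 
   s1   s2  s1 
 * s2   s0  s2 
(> = start, * = accepting)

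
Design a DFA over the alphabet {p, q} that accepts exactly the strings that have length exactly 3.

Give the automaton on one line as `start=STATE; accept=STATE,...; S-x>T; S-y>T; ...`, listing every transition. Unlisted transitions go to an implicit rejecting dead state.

We only need to distinguish lengths 0, 1, …, 3, and '>3'. Chain s0 → s1 → s2 → s3 → s4 on every symbol, with s4 looping. Accepting states: {s3}.
        p   q  
>  s0   s1  s1 
   s1   s2  s2 
   s2   s3  s3 
 * s3   s4  s4 
   s4   s4  s4 
(> = start, * = accepting)

start=s0; accept=s3; s0-p>s1; s0-q>s1; s1-p>s2; s1-q>s2; s2-p>s3; s2-q>s3; s3-p>s4; s3-q>s4; s4-p>s4; s4-q>s4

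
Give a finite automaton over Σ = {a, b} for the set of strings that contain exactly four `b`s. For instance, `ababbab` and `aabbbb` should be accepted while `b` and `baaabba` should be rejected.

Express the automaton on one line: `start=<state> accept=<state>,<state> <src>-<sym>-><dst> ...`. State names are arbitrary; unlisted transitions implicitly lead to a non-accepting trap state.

Count `b`s, saturating at 5: states s0 through s4 mean 0 through 4 `b`s seen; s5 means more than 4. Each `b` increments (capped at s5); other symbols loop. Accept from {s4}.
With 6 states:
        a   b  
>  s0   s0  s1 
   s1   s1  s2 
   s2   s2  s3 
   s3   s3  s4 
 * s4   s4  s5 
   s5   s5  s5 
(> = start, * = accepting)

start=s0 accept=s4 s0-a->s0 s0-b->s1 s1-a->s1 s1-b->s2 s2-a->s2 s2-b->s3 s3-a->s3 s3-b->s4 s4-a->s4 s4-b->s5 s5-a->s5 s5-b->s5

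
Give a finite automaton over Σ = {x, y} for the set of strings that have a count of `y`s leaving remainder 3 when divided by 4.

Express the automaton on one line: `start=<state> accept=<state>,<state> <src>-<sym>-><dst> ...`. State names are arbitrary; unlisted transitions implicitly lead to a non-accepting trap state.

start=s0 accept=s3 s0-x->s0 s0-y->s1 s1-x->s1 s1-y->s2 s2-x->s2 s2-y->s3 s3-x->s3 s3-y->s0

The only thing that matters is how many `y`s have appeared, reduced mod 4. Use one state per residue: s0 for 0, …, s3 for 3. Reading `y` moves to the next residue; anything else stays put. s3 is accepting.
4 states suffice.
        x   y  
>  s0   s0  s1 
   s1   s1  s2 
   s2   s2  s3 
 * s3   s3  s0 
(> = start, * = accepting)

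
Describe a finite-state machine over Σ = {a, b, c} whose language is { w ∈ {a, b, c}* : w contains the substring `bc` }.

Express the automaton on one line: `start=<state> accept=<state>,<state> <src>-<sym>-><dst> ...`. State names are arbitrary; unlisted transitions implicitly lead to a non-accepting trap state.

Track how much of `bc` has been matched so far: state q0 is no progress, q2 is the absorbing accept state reached once `bc` has occurred. Intermediate states record partial matches; on a mismatch, fall back to the longest reusable overlap.
        a   b   c  
>  q0   q0  q1  q0 
   q1   q0  q1  q2 
 * q2   q2  q2  q2 
(> = start, * = accepting)

start=q0 accept=q2 q0-a->q0 q0-b->q1 q0-c->q0 q1-a->q0 q1-b->q1 q1-c->q2 q2-a->q2 q2-b->q2 q2-c->q2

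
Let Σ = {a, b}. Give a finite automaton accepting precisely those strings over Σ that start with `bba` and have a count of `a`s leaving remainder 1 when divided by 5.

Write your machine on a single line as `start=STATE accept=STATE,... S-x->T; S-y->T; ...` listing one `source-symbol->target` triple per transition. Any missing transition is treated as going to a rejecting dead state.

start=q0; accept=q4; q0-a->q1; q0-b->q2; q1-a->q1; q1-b->q1; q2-a->q1; q2-b->q3; q3-a->q4; q3-b->q1; q4-a->q5; q4-b->q4; q5-a->q6; q5-b->q5; q6-a->q7; q6-b->q6; q7-a->q8; q7-b->q7; q8-a->q4; q8-b->q8

Handle the two conditions separately and then intersect. One (5 states) tracks whether the input so far still matches the prefix `bba`; the other (5 states) tracks the count of `a`s modulo 5. Each combined state is a pair, one component from each; accept when both components accept. Minimizing collapses redundant product states.
9 states suffice.
        a   b  
>  q0   q1  q2 
   q1   q1  q1 
   q2   q1  q3 
   q3   q4  q1 
 * q4   q5  q4 
   q5   q6  q5 
   q6   q7  q6 
   q7   q8  q7 
   q8   q4  q8 
(> = start, * = accepting)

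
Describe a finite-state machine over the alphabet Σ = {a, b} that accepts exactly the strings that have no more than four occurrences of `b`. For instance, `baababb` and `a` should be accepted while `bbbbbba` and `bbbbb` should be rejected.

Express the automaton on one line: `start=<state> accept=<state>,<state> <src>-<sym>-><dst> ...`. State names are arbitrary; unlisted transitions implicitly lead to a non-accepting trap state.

start=q0 accept=q0,q1,q2,q3,q4 q0-a->q0 q0-b->q1 q1-a->q1 q1-b->q2 q2-a->q2 q2-b->q3 q3-a->q3 q3-b->q4 q4-a->q4 q4-b->q5 q5-a->q5 q5-b->q5

Only the number of `b`s matters, and only up to 5. Make a chain q0 → q1 → q2 → q3 → q4 → q5 advanced by each `b` (with q5 absorbing); every other symbol self-loops. The accepting set is {q0, q1, q2, q3, q4}.
6 states suffice.
        a   b  
>* q0   q0  q1 
 * q1   q1  q2 
 * q2   q2  q3 
 * q3   q3  q4 
 * q4   q4  q5 
   q5   q5  q5 
(> = start, * = accepting)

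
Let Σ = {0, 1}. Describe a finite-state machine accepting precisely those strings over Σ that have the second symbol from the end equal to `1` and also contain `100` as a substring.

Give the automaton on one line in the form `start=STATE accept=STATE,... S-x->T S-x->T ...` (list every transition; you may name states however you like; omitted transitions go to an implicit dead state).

start=s0 accept=s9,s10 s0-0->s1 s0-1->s2 s1-0->s3 s1-1->s4 s2-0->s5 s2-1->s6 s3-0->s3 s3-1->s4 s4-0->s5 s4-1->s6 s5-0->s7 s5-1->s4 s6-0->s5 s6-1->s6 s7-0->s7 s7-1->s8 s8-0->s9 s8-1->s10 s9-0->s7 s9-1->s8 s10-0->s9 s10-1->s10

Run two small machines in parallel and take their product. One (7 states) tracks the last 2 symbols read; the other (4 states) tracks whether and how much of `100` has been seen. Each combined state is a pair, one component from each; accept when both components accept.
          0    1  
>  s0     s1   s2 
   s1     s3   s4 
   s2     s5   s6 
   s3     s3   s4 
   s4     s5   s6 
   s5     s7   s4 
   s6     s5   s6 
   s7     s7   s8 
   s8     s9  s10 
 * s9     s7   s8 
 * s10    s9  s10 
(> = start, * = accepting)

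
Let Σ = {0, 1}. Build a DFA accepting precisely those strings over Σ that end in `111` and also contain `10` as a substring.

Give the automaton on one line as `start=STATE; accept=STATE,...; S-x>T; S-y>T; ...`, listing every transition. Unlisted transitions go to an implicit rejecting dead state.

Run two small machines in parallel and take their product. One (4 states) tracks how much of the suffix `111` has currently been matched; the other (3 states) tracks whether and how much of `10` has been seen. Each combined state is a pair, one component from each; accept when both components accept. Minimizing collapses redundant product states.
A 6-state machine:
        0   1  
>  q0   q0  q1 
   q1   q2  q1 
   q2   q2  q3 
   q3   q2  q4 
   q4   q2  q5 
 * q5   q2  q5 
(> = start, * = accepting)

start=q0; accept=q5; q0-0>q0; q0-1>q1; q1-0>q2; q1-1>q1; q2-0>q2; q2-1>q3; q3-0>q2; q3-1>q4; q4-0>q2; q4-1>q5; q5-0>q2; q5-1>q5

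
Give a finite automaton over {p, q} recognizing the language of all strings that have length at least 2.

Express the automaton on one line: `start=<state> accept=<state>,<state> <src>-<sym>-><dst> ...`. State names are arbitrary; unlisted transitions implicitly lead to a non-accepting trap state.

Count input length up to 3: every symbol moves from A toward D, which means 'more than 2' and absorbs. Accept from {C, D}.
With 4 states:
       p  q 
>  A   B  B 
   B   C  C 
 * C   D  D 
 * D   D  D 
(> = start, * = accepting)

start=A accept=C,D A-p->B A-q->B B-p->C B-q->C C-p->D C-q->D D-p->D D-q->D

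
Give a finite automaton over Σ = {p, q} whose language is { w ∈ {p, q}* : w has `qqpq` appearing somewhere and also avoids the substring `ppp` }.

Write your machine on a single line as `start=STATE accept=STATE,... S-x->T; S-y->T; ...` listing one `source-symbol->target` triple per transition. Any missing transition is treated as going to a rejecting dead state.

Run two small machines in parallel and take their product. The first has 5 states tracking whether and how much of `qqpq` has been seen; the second has 4 states tracking partial matches of the forbidden pattern `ppp`. A product state is a pair (one from each), accepting exactly when both do. Equivalent product states are then merged.
With 10 states:
        p   q  
>  S0   S1  S2 
   S1   S3  S2 
   S2   S1  S4 
   S3   S5  S2 
   S4   S6  S4 
   S5   S5  S5 
   S6   S3  S7 
 * S7   S8  S7 
 * S8   S9  S7 
 * S9   S5  S7 
(> = start, * = accepting)

start=S0; accept=S7,S8,S9; S0-p->S1; S0-q->S2; S1-p->S3; S1-q->S2; S2-p->S1; S2-q->S4; S3-p->S5; S3-q->S2; S4-p->S6; S4-q->S4; S5-p->S5; S5-q->S5; S6-p->S3; S6-q->S7; S7-p->S8; S7-q->S7; S8-p->S9; S8-q->S7; S9-p->S5; S9-q->S7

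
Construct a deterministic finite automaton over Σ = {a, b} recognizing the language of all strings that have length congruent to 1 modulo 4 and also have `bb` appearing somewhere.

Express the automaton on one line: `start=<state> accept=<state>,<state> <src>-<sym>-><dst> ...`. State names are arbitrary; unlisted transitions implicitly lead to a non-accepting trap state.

start=S0 accept=S11 S0-a->S1 S0-b->S2 S1-a->S3 S1-b->S4 S2-a->S3 S2-b->S5 S3-a->S6 S3-b->S7 S4-a->S6 S4-b->S8 S5-a->S8 S5-b->S8 S6-a->S0 S6-b->S9 S7-a->S0 S7-b->S10 S8-a->S10 S8-b->S10 S9-a->S1 S9-b->S11 S10-a->S11 S10-b->S11 S11-a->S5 S11-b->S5

Build one automaton per condition and run them in lockstep. The first has 4 states tracking the input length modulo 4; the second has 3 states tracking whether and how much of `bb` has been seen. A product state is a pair (one from each), accepting exactly when both do.
12 states suffice.
          a    b  
>  S0     S1   S2 
   S1     S3   S4 
   S2     S3   S5 
   S3     S6   S7 
   S4     S6   S8 
   S5     S8   S8 
   S6     S0   S9 
   S7     S0  S10 
   S8    S10  S10 
   S9     S1  S11 
   S10   S11  S11 
 * S11    S5   S5 
(> = start, * = accepting)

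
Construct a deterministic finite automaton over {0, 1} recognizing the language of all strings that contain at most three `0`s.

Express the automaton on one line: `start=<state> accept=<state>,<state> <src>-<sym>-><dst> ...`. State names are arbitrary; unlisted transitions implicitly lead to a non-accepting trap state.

Only the number of `0`s matters, and only up to 4. Make a chain S0 → S1 → S2 → S3 → S4 advanced by each `0` (with S4 absorbing); every other symbol self-loops. The accepting set is {S0, S1, S2, S3}.
With 5 states:
        0   1  
>* S0   S1  S0 
 * S1   S2  S1 
 * S2   S3  S2 
 * S3   S4  S3 
   S4   S4  S4 
(> = start, * = accepting)

start=S0 accept=S0,S1,S2,S3 S0-0->S1 S0-1->S0 S1-0->S2 S1-1->S1 S2-0->S3 S2-1->S2 S3-0->S4 S3-1->S3 S4-0->S4 S4-1->S4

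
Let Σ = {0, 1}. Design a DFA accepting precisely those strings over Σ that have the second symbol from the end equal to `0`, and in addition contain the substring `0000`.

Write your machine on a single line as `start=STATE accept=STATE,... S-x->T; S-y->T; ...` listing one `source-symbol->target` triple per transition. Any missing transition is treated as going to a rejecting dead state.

Handle the two conditions separately and then intersect. One (7 states) tracks the last 2 symbols read; the other (5 states) tracks whether and how much of `0000` has been seen. Each combined state is a pair, one component from each; accept when both components accept. After merging equivalent states the machine shrinks.
With 8 states:
       0  1 
>  A   B  A 
   B   C  A 
   C   D  A 
   D   E  A 
 * E   E  F 
 * F   G  H 
   G   E  F 
   H   G  H 
(> = start, * = accepting)

start=A; accept=E,F; A-0->B; A-1->A; B-0->C; B-1->A; C-0->D; C-1->A; D-0->E; D-1->A; E-0->E; E-1->F; F-0->G; F-1->H; G-0->E; G-1->F; H-0->G; H-1->H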